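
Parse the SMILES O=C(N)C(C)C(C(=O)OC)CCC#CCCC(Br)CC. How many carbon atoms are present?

15

Count every carbon token in the SMILES (each C, including those in ring-closure positions and inside branches).
Carbon count: 15.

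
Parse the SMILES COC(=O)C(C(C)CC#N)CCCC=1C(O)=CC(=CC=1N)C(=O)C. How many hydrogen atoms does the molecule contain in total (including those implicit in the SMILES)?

Walk through each heavy atom and fill implicit hydrogens from standard valence (C 4, N 3, O 2, S 2, halogen 1):
  atom 1: C, bond orders sum to 1 (valence 4) → 3 H
  atom 2: O, bond orders sum to 2 (valence 2) → 0 H
  atom 3: C, bond orders sum to 4 (valence 4) → 0 H
  atom 4: O, bond orders sum to 2 (valence 2) → 0 H
  atom 5: C, bond orders sum to 3 (valence 4) → 1 H
  atom 6: C, bond orders sum to 3 (valence 4) → 1 H
  atom 7: C, bond orders sum to 1 (valence 4) → 3 H
  atom 8: C, bond orders sum to 2 (valence 4) → 2 H
  atom 9: C, bond orders sum to 4 (valence 4) → 0 H
  atom 10: N, bond orders sum to 3 (valence 3) → 0 H
  atom 11: C, bond orders sum to 2 (valence 4) → 2 H
  atom 12: C, bond orders sum to 2 (valence 4) → 2 H
  atom 13: C, bond orders sum to 2 (valence 4) → 2 H
  atom 14: C, bond orders sum to 4 (valence 4) → 0 H
  atom 15: C, bond orders sum to 4 (valence 4) → 0 H
  atom 16: O, bond orders sum to 1 (valence 2) → 1 H
  atom 17: C, bond orders sum to 3 (valence 4) → 1 H
  atom 18: C, bond orders sum to 4 (valence 4) → 0 H
  atom 19: C, bond orders sum to 3 (valence 4) → 1 H
  atom 20: C, bond orders sum to 4 (valence 4) → 0 H
  atom 21: N, bond orders sum to 1 (valence 3) → 2 H
  atom 22: C, bond orders sum to 4 (valence 4) → 0 H
  atom 23: O, bond orders sum to 2 (valence 2) → 0 H
  atom 24: C, bond orders sum to 1 (valence 4) → 3 H
Total hydrogens: 24.

24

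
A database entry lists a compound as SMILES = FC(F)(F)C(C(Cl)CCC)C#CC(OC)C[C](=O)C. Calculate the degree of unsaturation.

Degree of unsaturation = (number of rings) + (number of π bonds).
Ring closures in the SMILES: 0.
π bonds: 1 double bond (each 1 DoU), 1 triple bond (each 2 DoU) → 3 DoU from unsaturation.
Total DoU = 0 + 3 = 3.

3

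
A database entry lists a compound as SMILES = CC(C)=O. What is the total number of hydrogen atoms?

6

Walk through each heavy atom and fill implicit hydrogens from standard valence (C 4, N 3, O 2, S 2, halogen 1):
  atom 1: C, bond orders sum to 1 (valence 4) → 3 H
  atom 2: C, bond orders sum to 4 (valence 4) → 0 H
  atom 3: C, bond orders sum to 1 (valence 4) → 3 H
  atom 4: O, bond orders sum to 2 (valence 2) → 0 H
Total hydrogens: 6.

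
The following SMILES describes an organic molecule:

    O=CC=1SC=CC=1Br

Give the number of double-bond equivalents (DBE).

4

Molecular formula: C5H3BrOS.
DoU = (2C + 2 + N − H − X) / 2, where X is the halogen count and O/S are ignored.
    = (2·5 + 2 + 0 − 3 − 1) / 2 = 8 / 2 = 4.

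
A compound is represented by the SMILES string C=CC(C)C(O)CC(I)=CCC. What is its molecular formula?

Walk through each heavy atom and fill implicit hydrogens from standard valence (C 4, N 3, O 2, S 2, halogen 1):
  atom 1: C, bond orders sum to 2 (valence 4) → 2 H
  atom 2: C, bond orders sum to 3 (valence 4) → 1 H
  atom 3: C, bond orders sum to 3 (valence 4) → 1 H
  atom 4: C, bond orders sum to 1 (valence 4) → 3 H
  atom 5: C, bond orders sum to 3 (valence 4) → 1 H
  atom 6: O, bond orders sum to 1 (valence 2) → 1 H
  atom 7: C, bond orders sum to 2 (valence 4) → 2 H
  atom 8: C, bond orders sum to 4 (valence 4) → 0 H
  atom 9: I (halogen, monovalent) → 0 H
  atom 10: C, bond orders sum to 3 (valence 4) → 1 H
  atom 11: C, bond orders sum to 2 (valence 4) → 2 H
  atom 12: C, bond orders sum to 1 (valence 4) → 3 H
Totals → C:10, H:17, I:1, O:1.

C10H17IO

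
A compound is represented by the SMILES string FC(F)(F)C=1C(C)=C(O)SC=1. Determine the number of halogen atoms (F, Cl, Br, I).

Halogen atoms appear at heavy-atom positions 1, 3, 4 (3×F).
Other groups present: 1 hydroxyl.
Halogen count: 3.

3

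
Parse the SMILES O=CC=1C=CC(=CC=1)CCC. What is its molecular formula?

Walk through each heavy atom and fill implicit hydrogens from standard valence (C 4, N 3, O 2, S 2, halogen 1):
  atom 1: O, bond orders sum to 2 (valence 2) → 0 H
  atom 2: C, bond orders sum to 3 (valence 4) → 1 H
  atom 3: C, bond orders sum to 4 (valence 4) → 0 H
  atom 4: C, bond orders sum to 3 (valence 4) → 1 H
  atom 5: C, bond orders sum to 3 (valence 4) → 1 H
  atom 6: C, bond orders sum to 4 (valence 4) → 0 H
  atom 7: C, bond orders sum to 3 (valence 4) → 1 H
  atom 8: C, bond orders sum to 3 (valence 4) → 1 H
  atom 9: C, bond orders sum to 2 (valence 4) → 2 H
  atom 10: C, bond orders sum to 2 (valence 4) → 2 H
  atom 11: C, bond orders sum to 1 (valence 4) → 3 H
Totals → C:10, H:12, O:1.
In Hill order: C10H12O.

C10H12O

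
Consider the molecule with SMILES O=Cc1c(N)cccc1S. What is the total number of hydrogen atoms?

Walk through each heavy atom and fill implicit hydrogens from standard valence (C 4, N 3, O 2, S 2, halogen 1); for lowercase aromatic atoms, an aromatic c carries 1 H when it has two neighbours and 0 H with three, and aromatic n carries 0 H:
  atom 1: O, bond orders sum to 2 (valence 2) → 0 H
  atom 2: C, bond orders sum to 3 (valence 4) → 1 H
  atom 3: aromatic c, 3 neighbours → 0 H
  atom 4: aromatic c, 3 neighbours → 0 H
  atom 5: N, bond orders sum to 1 (valence 3) → 2 H
  atom 6: aromatic c, 2 neighbours → 1 H
  atom 7: aromatic c, 2 neighbours → 1 H
  atom 8: aromatic c, 2 neighbours → 1 H
  atom 9: aromatic c, 3 neighbours → 0 H
  atom 10: S, bond orders sum to 1 (valence 2) → 1 H
Total hydrogens: 7.

7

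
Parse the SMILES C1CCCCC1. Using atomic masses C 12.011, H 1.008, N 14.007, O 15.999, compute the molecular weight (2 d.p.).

First, the molecular formula is C6H12 (counting implicit H from valence).
  C: 6 × 12.011 = 72.066
  H: 12 × 1.008 = 12.096
Sum: 6×12.011 + 12×1.008 = 84.162 → 84.16 g/mol.

84.16 g/mol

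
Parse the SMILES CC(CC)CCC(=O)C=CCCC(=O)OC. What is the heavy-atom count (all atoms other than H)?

Every atom symbol written in the SMILES (organic subset) is one heavy atom; implicit H are not written.
Heavy atoms by element → C:13, O:3.
Total: 16.

16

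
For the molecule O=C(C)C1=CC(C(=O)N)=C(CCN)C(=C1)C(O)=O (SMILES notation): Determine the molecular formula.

Walk through each heavy atom and fill implicit hydrogens from standard valence (C 4, N 3, O 2, S 2, halogen 1):
  atom 1: O, bond orders sum to 2 (valence 2) → 0 H
  atom 2: C, bond orders sum to 4 (valence 4) → 0 H
  atom 3: C, bond orders sum to 1 (valence 4) → 3 H
  atom 4: C, bond orders sum to 4 (valence 4) → 0 H
  atom 5: C, bond orders sum to 3 (valence 4) → 1 H
  atom 6: C, bond orders sum to 4 (valence 4) → 0 H
  atom 7: C, bond orders sum to 4 (valence 4) → 0 H
  atom 8: O, bond orders sum to 2 (valence 2) → 0 H
  atom 9: N, bond orders sum to 1 (valence 3) → 2 H
  atom 10: C, bond orders sum to 4 (valence 4) → 0 H
  atom 11: C, bond orders sum to 2 (valence 4) → 2 H
  atom 12: C, bond orders sum to 2 (valence 4) → 2 H
  atom 13: N, bond orders sum to 1 (valence 3) → 2 H
  atom 14: C, bond orders sum to 4 (valence 4) → 0 H
  atom 15: C, bond orders sum to 3 (valence 4) → 1 H
  atom 16: C, bond orders sum to 4 (valence 4) → 0 H
  atom 17: O, bond orders sum to 1 (valence 2) → 1 H
  atom 18: O, bond orders sum to 2 (valence 2) → 0 H
Totals → C:12, H:14, N:2, O:4.

C12H14N2O4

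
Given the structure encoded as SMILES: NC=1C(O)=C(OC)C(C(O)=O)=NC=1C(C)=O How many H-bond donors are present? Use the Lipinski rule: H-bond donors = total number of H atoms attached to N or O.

4

Donors: find every N or O and count the H atoms it carries.
  atom 1 (N): bond orders sum to 1 → 2 H
  atom 4 (O): bond orders sum to 1 → 1 H
  atom 6 (O): bond orders sum to 2 → 0 H
  atom 10 (O): bond orders sum to 1 → 1 H
  atom 11 (O): bond orders sum to 2 → 0 H
  atom 12 (N): bond orders sum to 3 → 0 H
  atom 16 (O): bond orders sum to 2 → 0 H
Lipinski HBD = 4.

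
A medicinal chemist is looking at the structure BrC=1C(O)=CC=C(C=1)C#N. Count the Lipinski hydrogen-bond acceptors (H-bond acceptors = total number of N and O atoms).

N atoms: 1; O atoms: 1.
Lipinski HBA = 1 + 1 = 2.

2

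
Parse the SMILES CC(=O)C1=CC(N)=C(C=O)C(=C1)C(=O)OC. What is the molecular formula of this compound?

Walk through each heavy atom and fill implicit hydrogens from standard valence (C 4, N 3, O 2, S 2, halogen 1):
  atom 1: C, bond orders sum to 1 (valence 4) → 3 H
  atom 2: C, bond orders sum to 4 (valence 4) → 0 H
  atom 3: O, bond orders sum to 2 (valence 2) → 0 H
  atom 4: C, bond orders sum to 4 (valence 4) → 0 H
  atom 5: C, bond orders sum to 3 (valence 4) → 1 H
  atom 6: C, bond orders sum to 4 (valence 4) → 0 H
  atom 7: N, bond orders sum to 1 (valence 3) → 2 H
  atom 8: C, bond orders sum to 4 (valence 4) → 0 H
  atom 9: C, bond orders sum to 3 (valence 4) → 1 H
  atom 10: O, bond orders sum to 2 (valence 2) → 0 H
  atom 11: C, bond orders sum to 4 (valence 4) → 0 H
  atom 12: C, bond orders sum to 3 (valence 4) → 1 H
  atom 13: C, bond orders sum to 4 (valence 4) → 0 H
  atom 14: O, bond orders sum to 2 (valence 2) → 0 H
  atom 15: O, bond orders sum to 2 (valence 2) → 0 H
  atom 16: C, bond orders sum to 1 (valence 4) → 3 H
Totals → C:11, H:11, N:1, O:4.

C11H11NO4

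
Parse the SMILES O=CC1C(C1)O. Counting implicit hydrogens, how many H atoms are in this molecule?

6

Walk through each heavy atom and fill implicit hydrogens from standard valence (C 4, N 3, O 2, S 2, halogen 1):
  atom 1: O, bond orders sum to 2 (valence 2) → 0 H
  atom 2: C, bond orders sum to 3 (valence 4) → 1 H
  atom 3: C, bond orders sum to 3 (valence 4) → 1 H
  atom 4: C, bond orders sum to 3 (valence 4) → 1 H
  atom 5: C, bond orders sum to 2 (valence 4) → 2 H
  atom 6: O, bond orders sum to 1 (valence 2) → 1 H
Total hydrogens: 6.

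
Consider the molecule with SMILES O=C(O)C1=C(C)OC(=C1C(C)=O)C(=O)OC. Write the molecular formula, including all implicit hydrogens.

C10H10O6

Walk through each heavy atom and fill implicit hydrogens from standard valence (C 4, N 3, O 2, S 2, halogen 1):
  atom 1: O, bond orders sum to 2 (valence 2) → 0 H
  atom 2: C, bond orders sum to 4 (valence 4) → 0 H
  atom 3: O, bond orders sum to 1 (valence 2) → 1 H
  atom 4: C, bond orders sum to 4 (valence 4) → 0 H
  atom 5: C, bond orders sum to 4 (valence 4) → 0 H
  atom 6: C, bond orders sum to 1 (valence 4) → 3 H
  atom 7: O, bond orders sum to 2 (valence 2) → 0 H
  atom 8: C, bond orders sum to 4 (valence 4) → 0 H
  atom 9: C, bond orders sum to 4 (valence 4) → 0 H
  atom 10: C, bond orders sum to 4 (valence 4) → 0 H
  atom 11: C, bond orders sum to 1 (valence 4) → 3 H
  atom 12: O, bond orders sum to 2 (valence 2) → 0 H
  atom 13: C, bond orders sum to 4 (valence 4) → 0 H
  atom 14: O, bond orders sum to 2 (valence 2) → 0 H
  atom 15: O, bond orders sum to 2 (valence 2) → 0 H
  atom 16: C, bond orders sum to 1 (valence 4) → 3 H
Totals → C:10, H:10, O:6.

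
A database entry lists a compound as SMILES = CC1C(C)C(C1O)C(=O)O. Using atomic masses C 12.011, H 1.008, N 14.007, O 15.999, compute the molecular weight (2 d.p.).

First, the molecular formula is C7H12O3 (counting implicit H from valence).
  C: 7 × 12.011 = 84.077
  H: 12 × 1.008 = 12.096
  O: 3 × 15.999 = 47.997
Sum: 7×12.011 + 12×1.008 + 3×15.999 = 144.170 → 144.17 g/mol.

144.17 g/mol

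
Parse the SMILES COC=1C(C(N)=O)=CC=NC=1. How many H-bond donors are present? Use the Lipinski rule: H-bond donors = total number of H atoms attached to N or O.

2

Donors: find every N or O and count the H atoms it carries.
  atom 2 (O): bond orders sum to 2 → 0 H
  atom 6 (N): bond orders sum to 1 → 2 H
  atom 7 (O): bond orders sum to 2 → 0 H
  atom 10 (N): bond orders sum to 3 → 0 H
Lipinski HBD = 2.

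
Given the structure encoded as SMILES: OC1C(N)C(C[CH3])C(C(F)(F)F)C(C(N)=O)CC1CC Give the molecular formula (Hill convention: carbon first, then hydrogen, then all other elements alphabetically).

C13H23F3N2O2

Walk through each heavy atom and fill implicit hydrogens from standard valence (C 4, N 3, O 2, S 2, halogen 1):
  atom 1: O, bond orders sum to 1 (valence 2) → 1 H
  atom 2: C, bond orders sum to 3 (valence 4) → 1 H
  atom 3: C, bond orders sum to 3 (valence 4) → 1 H
  atom 4: N, bond orders sum to 1 (valence 3) → 2 H
  atom 5: C, bond orders sum to 3 (valence 4) → 1 H
  atom 6: C, bond orders sum to 2 (valence 4) → 2 H
  atom 7: C with explicit H count 3
  atom 8: C, bond orders sum to 3 (valence 4) → 1 H
  atom 9: C, bond orders sum to 4 (valence 4) → 0 H
  atom 10: F (halogen, monovalent) → 0 H
  atom 11: F (halogen, monovalent) → 0 H
  atom 12: F (halogen, monovalent) → 0 H
  atom 13: C, bond orders sum to 3 (valence 4) → 1 H
  atom 14: C, bond orders sum to 4 (valence 4) → 0 H
  atom 15: N, bond orders sum to 1 (valence 3) → 2 H
  atom 16: O, bond orders sum to 2 (valence 2) → 0 H
  atom 17: C, bond orders sum to 2 (valence 4) → 2 H
  atom 18: C, bond orders sum to 3 (valence 4) → 1 H
  atom 19: C, bond orders sum to 2 (valence 4) → 2 H
  atom 20: C, bond orders sum to 1 (valence 4) → 3 H
Totals → C:13, H:23, F:3, N:2, O:2.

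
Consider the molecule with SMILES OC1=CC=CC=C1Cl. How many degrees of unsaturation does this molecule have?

Molecular formula: C6H5ClO.
DoU = (2C + 2 + N − H − X) / 2, where X is the halogen count and O/S are ignored.
    = (2·6 + 2 + 0 − 5 − 1) / 2 = 8 / 2 = 4.

4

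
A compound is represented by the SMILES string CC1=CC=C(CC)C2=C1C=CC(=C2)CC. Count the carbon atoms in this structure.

Count every carbon token in the SMILES (each C, including those in ring-closure positions and inside branches).
Carbon count: 15.

15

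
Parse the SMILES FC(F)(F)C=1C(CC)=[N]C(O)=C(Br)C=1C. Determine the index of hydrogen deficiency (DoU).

Molecular formula: C9H9BrF3NO.
DoU = (2C + 2 + N − H − X) / 2, where X is the halogen count and O/S are ignored.
    = (2·9 + 2 + 1 − 9 − 4) / 2 = 8 / 2 = 4.

4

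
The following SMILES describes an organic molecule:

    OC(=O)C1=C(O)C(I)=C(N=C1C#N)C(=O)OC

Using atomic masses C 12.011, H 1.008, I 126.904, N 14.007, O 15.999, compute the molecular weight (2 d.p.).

348.05 g/mol

First, the molecular formula is C9H5IN2O5 (counting implicit H from valence).
  C: 9 × 12.011 = 108.099
  H: 5 × 1.008 = 5.040
  I: 1 × 126.904 = 126.904
  N: 2 × 14.007 = 28.014
  O: 5 × 15.999 = 79.995
Sum: 9×12.011 + 5×1.008 + 1×126.904 + 2×14.007 + 5×15.999 = 348.052 → 348.05 g/mol.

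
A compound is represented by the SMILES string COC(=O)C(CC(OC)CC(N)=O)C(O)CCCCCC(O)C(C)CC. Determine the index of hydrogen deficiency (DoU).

2

Molecular formula: C19H37NO6.
DoU = (2C + 2 + N − H − X) / 2, where X is the halogen count and O/S are ignored.
    = (2·19 + 2 + 1 − 37 − 0) / 2 = 4 / 2 = 2.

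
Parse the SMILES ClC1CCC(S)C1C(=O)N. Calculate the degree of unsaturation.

2

Molecular formula: C6H10ClNOS.
DoU = (2C + 2 + N − H − X) / 2, where X is the halogen count and O/S are ignored.
    = (2·6 + 2 + 1 − 10 − 1) / 2 = 4 / 2 = 2.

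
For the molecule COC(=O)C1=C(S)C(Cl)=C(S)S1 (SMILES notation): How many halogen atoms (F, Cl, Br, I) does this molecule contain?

Halogen atoms appear at heavy-atom position 9 (1×Cl).
Other groups present: 1 ester, 2 thiol.
Halogen count: 1.

1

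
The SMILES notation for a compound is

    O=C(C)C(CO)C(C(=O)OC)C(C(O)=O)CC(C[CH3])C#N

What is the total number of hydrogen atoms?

21

Walk through each heavy atom and fill implicit hydrogens from standard valence (C 4, N 3, O 2, S 2, halogen 1):
  atom 1: O, bond orders sum to 2 (valence 2) → 0 H
  atom 2: C, bond orders sum to 4 (valence 4) → 0 H
  atom 3: C, bond orders sum to 1 (valence 4) → 3 H
  atom 4: C, bond orders sum to 3 (valence 4) → 1 H
  atom 5: C, bond orders sum to 2 (valence 4) → 2 H
  atom 6: O, bond orders sum to 1 (valence 2) → 1 H
  atom 7: C, bond orders sum to 3 (valence 4) → 1 H
  atom 8: C, bond orders sum to 4 (valence 4) → 0 H
  atom 9: O, bond orders sum to 2 (valence 2) → 0 H
  atom 10: O, bond orders sum to 2 (valence 2) → 0 H
  atom 11: C, bond orders sum to 1 (valence 4) → 3 H
  atom 12: C, bond orders sum to 3 (valence 4) → 1 H
  atom 13: C, bond orders sum to 4 (valence 4) → 0 H
  atom 14: O, bond orders sum to 1 (valence 2) → 1 H
  atom 15: O, bond orders sum to 2 (valence 2) → 0 H
  atom 16: C, bond orders sum to 2 (valence 4) → 2 H
  atom 17: C, bond orders sum to 3 (valence 4) → 1 H
  atom 18: C, bond orders sum to 2 (valence 4) → 2 H
  atom 19: C with explicit H count 3
  atom 20: C, bond orders sum to 4 (valence 4) → 0 H
  atom 21: N, bond orders sum to 3 (valence 3) → 0 H
Total hydrogens: 21.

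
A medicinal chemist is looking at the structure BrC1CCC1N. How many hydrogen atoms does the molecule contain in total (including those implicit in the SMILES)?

Walk through each heavy atom and fill implicit hydrogens from standard valence (C 4, N 3, O 2, S 2, halogen 1):
  atom 1: Br (halogen, monovalent) → 0 H
  atom 2: C, bond orders sum to 3 (valence 4) → 1 H
  atom 3: C, bond orders sum to 2 (valence 4) → 2 H
  atom 4: C, bond orders sum to 2 (valence 4) → 2 H
  atom 5: C, bond orders sum to 3 (valence 4) → 1 H
  atom 6: N, bond orders sum to 1 (valence 3) → 2 H
Total hydrogens: 8.

8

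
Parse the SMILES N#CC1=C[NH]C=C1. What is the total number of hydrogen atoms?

4

Walk through each heavy atom and fill implicit hydrogens from standard valence (C 4, N 3, O 2, S 2, halogen 1):
  atom 1: N, bond orders sum to 3 (valence 3) → 0 H
  atom 2: C, bond orders sum to 4 (valence 4) → 0 H
  atom 3: C, bond orders sum to 4 (valence 4) → 0 H
  atom 4: C, bond orders sum to 3 (valence 4) → 1 H
  atom 5: N with explicit H count 1
  atom 6: C, bond orders sum to 3 (valence 4) → 1 H
  atom 7: C, bond orders sum to 3 (valence 4) → 1 H
Total hydrogens: 4.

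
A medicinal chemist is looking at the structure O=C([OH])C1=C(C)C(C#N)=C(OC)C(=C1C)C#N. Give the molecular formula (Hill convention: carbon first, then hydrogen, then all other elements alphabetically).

C12H10N2O3

Walk through each heavy atom and fill implicit hydrogens from standard valence (C 4, N 3, O 2, S 2, halogen 1):
  atom 1: O, bond orders sum to 2 (valence 2) → 0 H
  atom 2: C, bond orders sum to 4 (valence 4) → 0 H
  atom 3: O with explicit H count 1
  atom 4: C, bond orders sum to 4 (valence 4) → 0 H
  atom 5: C, bond orders sum to 4 (valence 4) → 0 H
  atom 6: C, bond orders sum to 1 (valence 4) → 3 H
  atom 7: C, bond orders sum to 4 (valence 4) → 0 H
  atom 8: C, bond orders sum to 4 (valence 4) → 0 H
  atom 9: N, bond orders sum to 3 (valence 3) → 0 H
  atom 10: C, bond orders sum to 4 (valence 4) → 0 H
  atom 11: O, bond orders sum to 2 (valence 2) → 0 H
  atom 12: C, bond orders sum to 1 (valence 4) → 3 H
  atom 13: C, bond orders sum to 4 (valence 4) → 0 H
  atom 14: C, bond orders sum to 4 (valence 4) → 0 H
  atom 15: C, bond orders sum to 1 (valence 4) → 3 H
  atom 16: C, bond orders sum to 4 (valence 4) → 0 H
  atom 17: N, bond orders sum to 3 (valence 3) → 0 H
Totals → C:12, H:10, N:2, O:3.
In Hill order: C12H10N2O3.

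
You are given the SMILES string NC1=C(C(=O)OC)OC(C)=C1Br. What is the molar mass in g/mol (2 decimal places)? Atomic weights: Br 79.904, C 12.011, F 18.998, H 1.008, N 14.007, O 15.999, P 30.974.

234.05 g/mol

First, the molecular formula is C7H8BrNO3 (counting implicit H from valence).
  Br: 1 × 79.904 = 79.904
  C: 7 × 12.011 = 84.077
  H: 8 × 1.008 = 8.064
  N: 1 × 14.007 = 14.007
  O: 3 × 15.999 = 47.997
Sum: 1×79.904 + 7×12.011 + 8×1.008 + 1×14.007 + 3×15.999 = 234.049 → 234.05 g/mol.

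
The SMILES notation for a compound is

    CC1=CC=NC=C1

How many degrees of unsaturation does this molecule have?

4

Degree of unsaturation = (number of rings) + (number of π bonds).
Ring closures in the SMILES: 1.
π bonds: 3 double bonds (each 1 DoU) → 3 DoU from unsaturation.
Total DoU = 1 + 3 = 4.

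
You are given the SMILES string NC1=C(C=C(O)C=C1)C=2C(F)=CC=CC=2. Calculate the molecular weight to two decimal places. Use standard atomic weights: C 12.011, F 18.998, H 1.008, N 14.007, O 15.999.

First, the molecular formula is C12H10FNO (counting implicit H from valence).
  C: 12 × 12.011 = 144.132
  F: 1 × 18.998 = 18.998
  H: 10 × 1.008 = 10.080
  N: 1 × 14.007 = 14.007
  O: 1 × 15.999 = 15.999
Sum: 12×12.011 + 1×18.998 + 10×1.008 + 1×14.007 + 1×15.999 = 203.216 → 203.22 g/mol.

203.22 g/mol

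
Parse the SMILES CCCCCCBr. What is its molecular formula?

C6H13Br

Walk through each heavy atom and fill implicit hydrogens from standard valence (C 4, N 3, O 2, S 2, halogen 1):
  atom 1: C, bond orders sum to 1 (valence 4) → 3 H
  atom 2: C, bond orders sum to 2 (valence 4) → 2 H
  atom 3: C, bond orders sum to 2 (valence 4) → 2 H
  atom 4: C, bond orders sum to 2 (valence 4) → 2 H
  atom 5: C, bond orders sum to 2 (valence 4) → 2 H
  atom 6: C, bond orders sum to 2 (valence 4) → 2 H
  atom 7: Br (halogen, monovalent) → 0 H
Totals → C:6, H:13, Br:1.
In Hill order: C6H13Br.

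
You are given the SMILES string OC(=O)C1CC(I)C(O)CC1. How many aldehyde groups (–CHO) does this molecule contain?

Scan the SMILES for the aldehyde motif — none present.
Groups that are present: 1 carboxylic acid, 1 hydroxyl.

0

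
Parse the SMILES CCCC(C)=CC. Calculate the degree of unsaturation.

Molecular formula: C7H14.
DoU = (2C + 2 + N − H − X) / 2, where X is the halogen count and O/S are ignored.
    = (2·7 + 2 + 0 − 14 − 0) / 2 = 2 / 2 = 1.

1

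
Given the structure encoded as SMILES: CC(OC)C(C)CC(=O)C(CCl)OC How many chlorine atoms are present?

Scan the SMILES for Cl atoms (remember two-letter symbols like Cl and Br are single atoms).
Chlorine count: 1.

1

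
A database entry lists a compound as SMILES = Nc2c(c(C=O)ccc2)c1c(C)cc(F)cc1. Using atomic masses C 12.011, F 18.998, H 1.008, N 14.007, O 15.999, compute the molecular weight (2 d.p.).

229.25 g/mol

First, the molecular formula is C14H12FNO (counting implicit H from valence).
  C: 14 × 12.011 = 168.154
  F: 1 × 18.998 = 18.998
  H: 12 × 1.008 = 12.096
  N: 1 × 14.007 = 14.007
  O: 1 × 15.999 = 15.999
Sum: 14×12.011 + 1×18.998 + 12×1.008 + 1×14.007 + 1×15.999 = 229.254 → 229.25 g/mol.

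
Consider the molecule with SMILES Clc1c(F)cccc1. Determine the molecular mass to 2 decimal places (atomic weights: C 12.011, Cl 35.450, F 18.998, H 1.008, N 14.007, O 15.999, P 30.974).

130.55 g/mol

First, the molecular formula is C6H4ClF (counting implicit H from valence).
  C: 6 × 12.011 = 72.066
  Cl: 1 × 35.450 = 35.450
  F: 1 × 18.998 = 18.998
  H: 4 × 1.008 = 4.032
Sum: 6×12.011 + 1×35.450 + 1×18.998 + 4×1.008 = 130.546 → 130.55 g/mol.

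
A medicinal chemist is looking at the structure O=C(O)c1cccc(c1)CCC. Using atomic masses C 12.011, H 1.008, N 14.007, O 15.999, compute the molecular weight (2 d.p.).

164.20 g/mol

First, the molecular formula is C10H12O2 (counting implicit H from valence).
  C: 10 × 12.011 = 120.110
  H: 12 × 1.008 = 12.096
  O: 2 × 15.999 = 31.998
Sum: 10×12.011 + 12×1.008 + 2×15.999 = 164.204 → 164.20 g/mol.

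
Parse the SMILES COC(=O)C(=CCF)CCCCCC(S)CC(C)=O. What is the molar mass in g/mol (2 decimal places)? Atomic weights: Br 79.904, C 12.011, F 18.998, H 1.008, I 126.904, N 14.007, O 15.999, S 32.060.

First, the molecular formula is C14H23FO3S (counting implicit H from valence).
  C: 14 × 12.011 = 168.154
  F: 1 × 18.998 = 18.998
  H: 23 × 1.008 = 23.184
  O: 3 × 15.999 = 47.997
  S: 1 × 32.060 = 32.060
Sum: 14×12.011 + 1×18.998 + 23×1.008 + 3×15.999 + 1×32.060 = 290.393 → 290.39 g/mol.

290.39 g/mol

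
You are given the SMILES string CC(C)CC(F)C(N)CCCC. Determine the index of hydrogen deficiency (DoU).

0

Molecular formula: C10H22FN.
DoU = (2C + 2 + N − H − X) / 2, where X is the halogen count and O/S are ignored.
    = (2·10 + 2 + 1 − 22 − 1) / 2 = 0 / 2 = 0.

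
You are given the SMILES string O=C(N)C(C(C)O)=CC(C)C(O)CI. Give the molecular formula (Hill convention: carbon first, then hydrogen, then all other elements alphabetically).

C9H16INO3

Walk through each heavy atom and fill implicit hydrogens from standard valence (C 4, N 3, O 2, S 2, halogen 1):
  atom 1: O, bond orders sum to 2 (valence 2) → 0 H
  atom 2: C, bond orders sum to 4 (valence 4) → 0 H
  atom 3: N, bond orders sum to 1 (valence 3) → 2 H
  atom 4: C, bond orders sum to 4 (valence 4) → 0 H
  atom 5: C, bond orders sum to 3 (valence 4) → 1 H
  atom 6: C, bond orders sum to 1 (valence 4) → 3 H
  atom 7: O, bond orders sum to 1 (valence 2) → 1 H
  atom 8: C, bond orders sum to 3 (valence 4) → 1 H
  atom 9: C, bond orders sum to 3 (valence 4) → 1 H
  atom 10: C, bond orders sum to 1 (valence 4) → 3 H
  atom 11: C, bond orders sum to 3 (valence 4) → 1 H
  atom 12: O, bond orders sum to 1 (valence 2) → 1 H
  atom 13: C, bond orders sum to 2 (valence 4) → 2 H
  atom 14: I (halogen, monovalent) → 0 H
Totals → C:9, H:16, I:1, N:1, O:3.
In Hill order: C9H16INO3.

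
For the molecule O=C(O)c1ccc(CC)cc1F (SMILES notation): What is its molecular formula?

Walk through each heavy atom and fill implicit hydrogens from standard valence (C 4, N 3, O 2, S 2, halogen 1); for lowercase aromatic atoms, an aromatic c carries 1 H when it has two neighbours and 0 H with three, and aromatic n carries 0 H:
  atom 1: O, bond orders sum to 2 (valence 2) → 0 H
  atom 2: C, bond orders sum to 4 (valence 4) → 0 H
  atom 3: O, bond orders sum to 1 (valence 2) → 1 H
  atom 4: aromatic c, 3 neighbours → 0 H
  atom 5: aromatic c, 2 neighbours → 1 H
  atom 6: aromatic c, 2 neighbours → 1 H
  atom 7: aromatic c, 3 neighbours → 0 H
  atom 8: C, bond orders sum to 2 (valence 4) → 2 H
  atom 9: C, bond orders sum to 1 (valence 4) → 3 H
  atom 10: aromatic c, 2 neighbours → 1 H
  atom 11: aromatic c, 3 neighbours → 0 H
  atom 12: F (halogen, monovalent) → 0 H
Totals → C:9, H:9, F:1, O:2.
In Hill order: C9H9FO2.

C9H9FO2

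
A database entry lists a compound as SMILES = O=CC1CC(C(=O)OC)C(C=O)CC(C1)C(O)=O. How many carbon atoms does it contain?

12

Count every carbon token in the SMILES (each C, including those in ring-closure positions and inside branches).
Carbon count: 12.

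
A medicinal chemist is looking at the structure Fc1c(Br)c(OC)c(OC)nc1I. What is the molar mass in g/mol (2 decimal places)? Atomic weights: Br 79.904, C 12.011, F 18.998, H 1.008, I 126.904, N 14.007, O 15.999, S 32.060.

361.94 g/mol

First, the molecular formula is C7H6BrFINO2 (counting implicit H from valence).
  Br: 1 × 79.904 = 79.904
  C: 7 × 12.011 = 84.077
  F: 1 × 18.998 = 18.998
  H: 6 × 1.008 = 6.048
  I: 1 × 126.904 = 126.904
  N: 1 × 14.007 = 14.007
  O: 2 × 15.999 = 31.998
Sum: 1×79.904 + 7×12.011 + 1×18.998 + 6×1.008 + 1×126.904 + 1×14.007 + 2×15.999 = 361.936 → 361.94 g/mol.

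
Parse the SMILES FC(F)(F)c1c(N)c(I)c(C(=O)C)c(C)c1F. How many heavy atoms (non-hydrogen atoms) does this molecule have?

17

Every atom symbol written in the SMILES (organic subset) is one heavy atom; implicit H are not written.
Heavy atoms by element → C:10, F:4, I:1, N:1, O:1.
Total: 17.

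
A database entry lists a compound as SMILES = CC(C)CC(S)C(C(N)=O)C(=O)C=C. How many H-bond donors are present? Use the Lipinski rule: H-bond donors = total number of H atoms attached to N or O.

2

Donors: find every N or O and count the H atoms it carries.
  atom 9 (N): bond orders sum to 1 → 2 H
  atom 10 (O): bond orders sum to 2 → 0 H
  atom 12 (O): bond orders sum to 2 → 0 H
Lipinski HBD = 2.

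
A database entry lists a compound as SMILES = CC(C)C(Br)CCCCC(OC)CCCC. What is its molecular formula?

Walk through each heavy atom and fill implicit hydrogens from standard valence (C 4, N 3, O 2, S 2, halogen 1):
  atom 1: C, bond orders sum to 1 (valence 4) → 3 H
  atom 2: C, bond orders sum to 3 (valence 4) → 1 H
  atom 3: C, bond orders sum to 1 (valence 4) → 3 H
  atom 4: C, bond orders sum to 3 (valence 4) → 1 H
  atom 5: Br (halogen, monovalent) → 0 H
  atom 6: C, bond orders sum to 2 (valence 4) → 2 H
  atom 7: C, bond orders sum to 2 (valence 4) → 2 H
  atom 8: C, bond orders sum to 2 (valence 4) → 2 H
  atom 9: C, bond orders sum to 2 (valence 4) → 2 H
  atom 10: C, bond orders sum to 3 (valence 4) → 1 H
  atom 11: O, bond orders sum to 2 (valence 2) → 0 H
  atom 12: C, bond orders sum to 1 (valence 4) → 3 H
  atom 13: C, bond orders sum to 2 (valence 4) → 2 H
  atom 14: C, bond orders sum to 2 (valence 4) → 2 H
  atom 15: C, bond orders sum to 2 (valence 4) → 2 H
  atom 16: C, bond orders sum to 1 (valence 4) → 3 H
Totals → C:14, H:29, Br:1, O:1.
In Hill order: C14H29BrO.

C14H29BrO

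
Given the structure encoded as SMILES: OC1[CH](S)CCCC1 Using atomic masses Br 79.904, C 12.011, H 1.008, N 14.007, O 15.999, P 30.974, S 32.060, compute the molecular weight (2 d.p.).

First, the molecular formula is C6H12OS (counting implicit H from valence).
  C: 6 × 12.011 = 72.066
  H: 12 × 1.008 = 12.096
  O: 1 × 15.999 = 15.999
  S: 1 × 32.060 = 32.060
Sum: 6×12.011 + 12×1.008 + 1×15.999 + 1×32.060 = 132.221 → 132.22 g/mol.

132.22 g/mol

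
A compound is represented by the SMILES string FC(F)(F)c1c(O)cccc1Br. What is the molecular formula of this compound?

Walk through each heavy atom and fill implicit hydrogens from standard valence (C 4, N 3, O 2, S 2, halogen 1); for lowercase aromatic atoms, an aromatic c carries 1 H when it has two neighbours and 0 H with three, and aromatic n carries 0 H:
  atom 1: F (halogen, monovalent) → 0 H
  atom 2: C, bond orders sum to 4 (valence 4) → 0 H
  atom 3: F (halogen, monovalent) → 0 H
  atom 4: F (halogen, monovalent) → 0 H
  atom 5: aromatic c, 3 neighbours → 0 H
  atom 6: aromatic c, 3 neighbours → 0 H
  atom 7: O, bond orders sum to 1 (valence 2) → 1 H
  atom 8: aromatic c, 2 neighbours → 1 H
  atom 9: aromatic c, 2 neighbours → 1 H
  atom 10: aromatic c, 2 neighbours → 1 H
  atom 11: aromatic c, 3 neighbours → 0 H
  atom 12: Br (halogen, monovalent) → 0 H
Totals → C:7, H:4, Br:1, F:3, O:1.

C7H4BrF3O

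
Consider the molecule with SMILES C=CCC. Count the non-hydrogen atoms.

4

Every atom symbol written in the SMILES (organic subset) is one heavy atom; implicit H are not written.
Heavy atoms by element → C:4.
Total: 4.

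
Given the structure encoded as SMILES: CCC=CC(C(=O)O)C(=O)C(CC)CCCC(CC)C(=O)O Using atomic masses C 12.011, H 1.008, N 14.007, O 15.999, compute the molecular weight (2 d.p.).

First, the molecular formula is C17H28O5 (counting implicit H from valence).
  C: 17 × 12.011 = 204.187
  H: 28 × 1.008 = 28.224
  O: 5 × 15.999 = 79.995
Sum: 17×12.011 + 28×1.008 + 5×15.999 = 312.406 → 312.41 g/mol.

312.41 g/mol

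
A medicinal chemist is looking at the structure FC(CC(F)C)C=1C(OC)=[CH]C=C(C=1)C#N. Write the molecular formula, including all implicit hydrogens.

Walk through each heavy atom and fill implicit hydrogens from standard valence (C 4, N 3, O 2, S 2, halogen 1):
  atom 1: F (halogen, monovalent) → 0 H
  atom 2: C, bond orders sum to 3 (valence 4) → 1 H
  atom 3: C, bond orders sum to 2 (valence 4) → 2 H
  atom 4: C, bond orders sum to 3 (valence 4) → 1 H
  atom 5: F (halogen, monovalent) → 0 H
  atom 6: C, bond orders sum to 1 (valence 4) → 3 H
  atom 7: C, bond orders sum to 4 (valence 4) → 0 H
  atom 8: C, bond orders sum to 4 (valence 4) → 0 H
  atom 9: O, bond orders sum to 2 (valence 2) → 0 H
  atom 10: C, bond orders sum to 1 (valence 4) → 3 H
  atom 11: C with explicit H count 1
  atom 12: C, bond orders sum to 3 (valence 4) → 1 H
  atom 13: C, bond orders sum to 4 (valence 4) → 0 H
  atom 14: C, bond orders sum to 3 (valence 4) → 1 H
  atom 15: C, bond orders sum to 4 (valence 4) → 0 H
  atom 16: N, bond orders sum to 3 (valence 3) → 0 H
Totals → C:12, H:13, F:2, N:1, O:1.
In Hill order: C12H13F2NO.

C12H13F2NO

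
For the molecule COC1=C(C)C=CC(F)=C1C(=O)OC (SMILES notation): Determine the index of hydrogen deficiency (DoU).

Degree of unsaturation = (number of rings) + (number of π bonds).
Ring closures in the SMILES: 1.
π bonds: 4 double bonds (each 1 DoU) → 4 DoU from unsaturation.
Total DoU = 1 + 4 = 5.

5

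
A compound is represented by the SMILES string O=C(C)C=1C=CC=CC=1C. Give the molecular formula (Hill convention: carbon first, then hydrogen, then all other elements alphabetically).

Walk through each heavy atom and fill implicit hydrogens from standard valence (C 4, N 3, O 2, S 2, halogen 1):
  atom 1: O, bond orders sum to 2 (valence 2) → 0 H
  atom 2: C, bond orders sum to 4 (valence 4) → 0 H
  atom 3: C, bond orders sum to 1 (valence 4) → 3 H
  atom 4: C, bond orders sum to 4 (valence 4) → 0 H
  atom 5: C, bond orders sum to 3 (valence 4) → 1 H
  atom 6: C, bond orders sum to 3 (valence 4) → 1 H
  atom 7: C, bond orders sum to 3 (valence 4) → 1 H
  atom 8: C, bond orders sum to 3 (valence 4) → 1 H
  atom 9: C, bond orders sum to 4 (valence 4) → 0 H
  atom 10: C, bond orders sum to 1 (valence 4) → 3 H
Totals → C:9, H:10, O:1.
In Hill order: C9H10O.

C9H10O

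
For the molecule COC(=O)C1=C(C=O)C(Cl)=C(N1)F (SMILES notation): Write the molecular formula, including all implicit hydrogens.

Walk through each heavy atom and fill implicit hydrogens from standard valence (C 4, N 3, O 2, S 2, halogen 1):
  atom 1: C, bond orders sum to 1 (valence 4) → 3 H
  atom 2: O, bond orders sum to 2 (valence 2) → 0 H
  atom 3: C, bond orders sum to 4 (valence 4) → 0 H
  atom 4: O, bond orders sum to 2 (valence 2) → 0 H
  atom 5: C, bond orders sum to 4 (valence 4) → 0 H
  atom 6: C, bond orders sum to 4 (valence 4) → 0 H
  atom 7: C, bond orders sum to 3 (valence 4) → 1 H
  atom 8: O, bond orders sum to 2 (valence 2) → 0 H
  atom 9: C, bond orders sum to 4 (valence 4) → 0 H
  atom 10: Cl (halogen, monovalent) → 0 H
  atom 11: C, bond orders sum to 4 (valence 4) → 0 H
  atom 12: N, bond orders sum to 2 (valence 3) → 1 H
  atom 13: F (halogen, monovalent) → 0 H
Totals → C:7, H:5, Cl:1, F:1, N:1, O:3.
In Hill order: C7H5ClFNO3.

C7H5ClFNO3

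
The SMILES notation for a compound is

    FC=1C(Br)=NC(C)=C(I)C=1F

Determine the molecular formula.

Walk through each heavy atom and fill implicit hydrogens from standard valence (C 4, N 3, O 2, S 2, halogen 1):
  atom 1: F (halogen, monovalent) → 0 H
  atom 2: C, bond orders sum to 4 (valence 4) → 0 H
  atom 3: C, bond orders sum to 4 (valence 4) → 0 H
  atom 4: Br (halogen, monovalent) → 0 H
  atom 5: N, bond orders sum to 3 (valence 3) → 0 H
  atom 6: C, bond orders sum to 4 (valence 4) → 0 H
  atom 7: C, bond orders sum to 1 (valence 4) → 3 H
  atom 8: C, bond orders sum to 4 (valence 4) → 0 H
  atom 9: I (halogen, monovalent) → 0 H
  atom 10: C, bond orders sum to 4 (valence 4) → 0 H
  atom 11: F (halogen, monovalent) → 0 H
Totals → C:6, H:3, Br:1, F:2, I:1, N:1.
In Hill order: C6H3BrF2IN.

C6H3BrF2IN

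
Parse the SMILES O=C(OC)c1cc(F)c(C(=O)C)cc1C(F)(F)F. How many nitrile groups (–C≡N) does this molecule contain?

0

Scan the SMILES for the nitrile motif — none present.
Groups that are present: 1 ester, 1 ketone.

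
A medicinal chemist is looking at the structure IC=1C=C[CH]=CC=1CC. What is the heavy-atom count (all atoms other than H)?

Every atom symbol written in the SMILES (organic subset) is one heavy atom; implicit H are not written.
Heavy atoms by element → C:8, I:1.
Total: 9.

9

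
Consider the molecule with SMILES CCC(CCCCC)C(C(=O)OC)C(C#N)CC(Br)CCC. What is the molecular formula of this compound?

Walk through each heavy atom and fill implicit hydrogens from standard valence (C 4, N 3, O 2, S 2, halogen 1):
  atom 1: C, bond orders sum to 1 (valence 4) → 3 H
  atom 2: C, bond orders sum to 2 (valence 4) → 2 H
  atom 3: C, bond orders sum to 3 (valence 4) → 1 H
  atom 4: C, bond orders sum to 2 (valence 4) → 2 H
  atom 5: C, bond orders sum to 2 (valence 4) → 2 H
  atom 6: C, bond orders sum to 2 (valence 4) → 2 H
  atom 7: C, bond orders sum to 2 (valence 4) → 2 H
  atom 8: C, bond orders sum to 1 (valence 4) → 3 H
  atom 9: C, bond orders sum to 3 (valence 4) → 1 H
  atom 10: C, bond orders sum to 4 (valence 4) → 0 H
  atom 11: O, bond orders sum to 2 (valence 2) → 0 H
  atom 12: O, bond orders sum to 2 (valence 2) → 0 H
  atom 13: C, bond orders sum to 1 (valence 4) → 3 H
  atom 14: C, bond orders sum to 3 (valence 4) → 1 H
  atom 15: C, bond orders sum to 4 (valence 4) → 0 H
  atom 16: N, bond orders sum to 3 (valence 3) → 0 H
  atom 17: C, bond orders sum to 2 (valence 4) → 2 H
  atom 18: C, bond orders sum to 3 (valence 4) → 1 H
  atom 19: Br (halogen, monovalent) → 0 H
  atom 20: C, bond orders sum to 2 (valence 4) → 2 H
  atom 21: C, bond orders sum to 2 (valence 4) → 2 H
  atom 22: C, bond orders sum to 1 (valence 4) → 3 H
Totals → C:18, H:32, Br:1, N:1, O:2.

C18H32BrNO2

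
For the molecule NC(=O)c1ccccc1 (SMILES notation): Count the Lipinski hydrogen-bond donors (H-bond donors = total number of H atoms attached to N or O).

Donors: find every N or O and count the H atoms it carries.
  atom 1 (N): bond orders sum to 1 → 2 H
  atom 3 (O): bond orders sum to 2 → 0 H
Lipinski HBD = 2.

2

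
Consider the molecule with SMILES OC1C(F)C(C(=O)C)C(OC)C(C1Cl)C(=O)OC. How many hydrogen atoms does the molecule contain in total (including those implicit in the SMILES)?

16

Walk through each heavy atom and fill implicit hydrogens from standard valence (C 4, N 3, O 2, S 2, halogen 1):
  atom 1: O, bond orders sum to 1 (valence 2) → 1 H
  atom 2: C, bond orders sum to 3 (valence 4) → 1 H
  atom 3: C, bond orders sum to 3 (valence 4) → 1 H
  atom 4: F (halogen, monovalent) → 0 H
  atom 5: C, bond orders sum to 3 (valence 4) → 1 H
  atom 6: C, bond orders sum to 4 (valence 4) → 0 H
  atom 7: O, bond orders sum to 2 (valence 2) → 0 H
  atom 8: C, bond orders sum to 1 (valence 4) → 3 H
  atom 9: C, bond orders sum to 3 (valence 4) → 1 H
  atom 10: O, bond orders sum to 2 (valence 2) → 0 H
  atom 11: C, bond orders sum to 1 (valence 4) → 3 H
  atom 12: C, bond orders sum to 3 (valence 4) → 1 H
  atom 13: C, bond orders sum to 3 (valence 4) → 1 H
  atom 14: Cl (halogen, monovalent) → 0 H
  atom 15: C, bond orders sum to 4 (valence 4) → 0 H
  atom 16: O, bond orders sum to 2 (valence 2) → 0 H
  atom 17: O, bond orders sum to 2 (valence 2) → 0 H
  atom 18: C, bond orders sum to 1 (valence 4) → 3 H
Total hydrogens: 16.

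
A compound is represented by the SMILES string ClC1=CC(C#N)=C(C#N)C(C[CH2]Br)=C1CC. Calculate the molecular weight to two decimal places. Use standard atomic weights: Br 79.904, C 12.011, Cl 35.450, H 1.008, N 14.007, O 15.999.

297.58 g/mol

First, the molecular formula is C12H10BrClN2 (counting implicit H from valence).
  Br: 1 × 79.904 = 79.904
  C: 12 × 12.011 = 144.132
  Cl: 1 × 35.450 = 35.450
  H: 10 × 1.008 = 10.080
  N: 2 × 14.007 = 28.014
Sum: 1×79.904 + 12×12.011 + 1×35.450 + 10×1.008 + 2×14.007 = 297.580 → 297.58 g/mol.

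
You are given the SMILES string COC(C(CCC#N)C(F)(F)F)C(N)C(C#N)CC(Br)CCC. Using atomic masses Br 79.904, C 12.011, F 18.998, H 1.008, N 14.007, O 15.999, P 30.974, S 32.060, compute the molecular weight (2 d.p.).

First, the molecular formula is C15H23BrF3N3O (counting implicit H from valence).
  Br: 1 × 79.904 = 79.904
  C: 15 × 12.011 = 180.165
  F: 3 × 18.998 = 56.994
  H: 23 × 1.008 = 23.184
  N: 3 × 14.007 = 42.021
  O: 1 × 15.999 = 15.999
Sum: 1×79.904 + 15×12.011 + 3×18.998 + 23×1.008 + 3×14.007 + 1×15.999 = 398.267 → 398.27 g/mol.

398.27 g/mol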